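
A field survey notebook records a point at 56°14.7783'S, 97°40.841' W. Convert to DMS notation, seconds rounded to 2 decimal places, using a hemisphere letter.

56°14′46.70″ S, 97°40′50.46″ W

Latitude: 14.77830′ → 14′ and 0.77830 × 60 = 46.6980″
λ: 40.84100′ → 40′ and 0.84100 × 60 = 50.4600″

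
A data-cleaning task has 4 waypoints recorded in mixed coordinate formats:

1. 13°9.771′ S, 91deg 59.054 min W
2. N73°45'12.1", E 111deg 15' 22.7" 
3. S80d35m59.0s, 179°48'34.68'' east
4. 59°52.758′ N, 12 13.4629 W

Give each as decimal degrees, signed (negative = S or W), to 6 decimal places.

1. -13.162850, -91.984233
2. 73.753361, 111.256306
3. -80.599722, 179.809633
4. 59.879300, -12.224382

Point 1:
  φ: 9.771′ = 0.162850°; total 13.1628500
  hemisphere S, so the sign is −
  Lon: 59.054′ = 0.984233°; total 91.9842333
  W ⇒ negate
Point 2:
  Latitude: 73 + 45/60 + 12.1/3600 = 73.7533611
  N → positive
  Longitude: 111° + 15/60 + 22.7/3600 = 111 + 0.250000 + 0.006306 = 111.2563056
  E ⇒ keep positive
Point 3:
  Latitude: 35′ + 59″ = 35.98333′; 80 + 35.98333/60 = 80.5997222
  S → negative
  λ: 179° + 48/60 + 34.68/3600 = 179 + 0.800000 + 0.009633 = 179.8096333
  E → positive
Point 4:
  Lat: 52.758′ = 0.879300°; total 59.8793000
  N ⇒ keep positive
  λ: 13.4629′ = 0.224382°; total 12.2243817
  W ⇒ negate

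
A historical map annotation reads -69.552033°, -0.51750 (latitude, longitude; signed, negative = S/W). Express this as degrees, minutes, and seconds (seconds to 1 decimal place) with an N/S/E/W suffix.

69°33′7.3″ S, 0°31′3.0″ W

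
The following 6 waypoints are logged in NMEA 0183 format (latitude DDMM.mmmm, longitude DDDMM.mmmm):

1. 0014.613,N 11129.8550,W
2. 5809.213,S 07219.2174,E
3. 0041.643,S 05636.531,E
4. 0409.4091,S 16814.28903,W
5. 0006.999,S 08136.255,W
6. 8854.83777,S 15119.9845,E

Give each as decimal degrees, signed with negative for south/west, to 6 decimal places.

Point 1:
  Lat: split at 2 digits → 00° and 14.613′; 0 + 14.613/60 = 0.2435500
  N → positive
  Lon: split at 3 digits → 111° and 29.855′; 111 + 29.855/60 = 111.4975833
  W → negative
Point 2:
  Lat: degrees = first 2 digits = 58, minutes = 9.213; 58 + 9.213/60 = 58.1535500
  S ⇒ negate
  Longitude: degrees = first 3 digits = 72, minutes = 19.2174; 72 + 19.2174/60 = 72.3202900
  E → positive
Point 3:
  φ: split at 2 digits → 00° and 41.643′; 0 + 41.643/60 = 0.6940500
  S ⇒ negate
  Longitude: split at 3 digits → 056° and 36.531′; 56 + 36.531/60 = 56.6088500
  E ⇒ keep positive
Point 4:
  Lat: split at 2 digits → 04° and 9.4091′; 4 + 9.4091/60 = 4.1568183
  S → negative
  λ: degrees = first 3 digits = 168, minutes = 14.28903; 168 + 14.28903/60 = 168.2381505
  W ⇒ negate
Point 5:
  φ: split at 2 digits → 00° and 6.999′; 0 + 6.999/60 = 0.1166500
  S → negative
  Lon: split at 3 digits → 081° and 36.255′; 81 + 36.255/60 = 81.6042500
  W → negative
Point 6:
  Lat: split at 2 digits → 88° and 54.83777′; 88 + 54.83777/60 = 88.9139628
  S → negative
  λ: degrees = first 3 digits = 151, minutes = 19.9845; 151 + 19.9845/60 = 151.3330750
  E ⇒ keep positive

1. 0.243550, -111.497583
2. -58.153550, 72.320290
3. -0.694050, 56.608850
4. -4.156818, -168.238151
5. -0.116650, -81.604250
6. -88.913963, 151.333075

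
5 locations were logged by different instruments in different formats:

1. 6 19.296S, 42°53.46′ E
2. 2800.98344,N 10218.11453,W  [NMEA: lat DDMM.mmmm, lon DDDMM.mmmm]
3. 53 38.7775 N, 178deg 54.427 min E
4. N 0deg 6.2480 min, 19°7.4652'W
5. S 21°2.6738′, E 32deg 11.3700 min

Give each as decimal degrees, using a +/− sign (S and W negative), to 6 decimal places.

Point 1:
  φ: 19.296′ = 0.321600°; total 6.3216000
  S → negative
  λ: 53.46′ = 0.891000°; total 42.8910000
  E ⇒ keep positive
Point 2:
  Lat: split at 2 digits → 28° and 0.98344′; 28 + 0.98344/60 = 28.0163907
  N → positive
  Lon: degrees = first 3 digits = 102, minutes = 18.11453; 102 + 18.11453/60 = 102.3019088
  hemisphere W, so the sign is −
Point 3:
  φ: 38.7775′ = 0.646292°; total 53.6462917
  N → positive
  Lon: 178 + 54.427/60 = 178.9071167
  E → positive
Point 4:
  Latitude: 6.248′ = 0.104133°; total 0.1041333
  N ⇒ keep positive
  λ: 7.4652′ = 0.124420°; total 19.1244200
  hemisphere W, so the sign is −
Point 5:
  Latitude: 21 + 2.6738/60 = 21.0445633
  S ⇒ negate
  λ: 11.37′ = 0.189500°; total 32.1895000
  E ⇒ keep positive

1. -6.321600, 42.891000
2. 28.016391, -102.301909
3. 53.646292, 178.907117
4. 0.104133, -19.124420
5. -21.044563, 32.189500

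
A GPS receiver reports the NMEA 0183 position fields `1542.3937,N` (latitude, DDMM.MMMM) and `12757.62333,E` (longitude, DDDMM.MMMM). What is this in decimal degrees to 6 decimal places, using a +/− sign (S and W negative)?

Latitude: split at 2 digits → 15° and 42.3937′; 15 + 42.3937/60 = 15.7065617
N → positive
λ: degrees = first 3 digits = 127, minutes = 57.62333; 127 + 57.62333/60 = 127.9603888
E ⇒ keep positive

15.706562, 127.960389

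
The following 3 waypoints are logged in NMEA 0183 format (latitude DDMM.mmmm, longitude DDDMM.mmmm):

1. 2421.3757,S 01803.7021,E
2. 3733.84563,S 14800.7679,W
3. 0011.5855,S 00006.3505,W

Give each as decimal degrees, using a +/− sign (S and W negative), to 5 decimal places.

Point 1:
  Latitude: split at 2 digits → 24° and 21.3757′; 24 + 21.3757/60 = 24.356262
  S ⇒ negate
  Longitude: degrees = first 3 digits = 18, minutes = 3.7021; 18 + 3.7021/60 = 18.061702
  E ⇒ keep positive
Point 2:
  Lat: split at 2 digits → 37° and 33.84563′; 37 + 33.84563/60 = 37.564094
  hemisphere S, so the sign is −
  λ: degrees = first 3 digits = 148, minutes = 0.7679; 148 + 0.7679/60 = 148.012798
  hemisphere W, so the sign is −
Point 3:
  Lat: degrees = first 2 digits = 0, minutes = 11.5855; 0 + 11.5855/60 = 0.193092
  hemisphere S, so the sign is −
  Longitude: degrees = first 3 digits = 0, minutes = 6.3505; 0 + 6.3505/60 = 0.105842
  W ⇒ negate

1. -24.35626, 18.06170
2. -37.56409, -148.01280
3. -0.19309, -0.10584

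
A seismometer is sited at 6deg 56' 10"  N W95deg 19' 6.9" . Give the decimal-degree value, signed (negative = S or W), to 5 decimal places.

6.93611, -95.31858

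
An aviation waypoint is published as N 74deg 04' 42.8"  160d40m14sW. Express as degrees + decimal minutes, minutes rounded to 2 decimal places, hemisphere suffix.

φ: 4 + 42.8/60 = 4.7133′
Longitude: seconds/60 = 0.23333; minutes = 40 + 0.23333 = 40.2333

74° 4.71′ N, 160° 40.23′ W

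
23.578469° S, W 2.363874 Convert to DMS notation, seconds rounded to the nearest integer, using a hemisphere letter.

Lat: 0.578469° → 34.70814′; 0.70814 × 60 = 42.49″
Lon: 0.363874° → 21.83244′; 0.83244 × 60 = 49.95″

23°34′42″ S, 2°21′50″ W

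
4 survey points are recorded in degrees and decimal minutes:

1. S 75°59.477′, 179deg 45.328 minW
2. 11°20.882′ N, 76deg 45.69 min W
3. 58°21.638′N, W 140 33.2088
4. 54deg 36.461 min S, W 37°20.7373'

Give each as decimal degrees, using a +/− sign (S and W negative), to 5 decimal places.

1. -75.99128, -179.75547
2. 11.34803, -76.76150
3. 58.36063, -140.55348
4. -54.60768, -37.34562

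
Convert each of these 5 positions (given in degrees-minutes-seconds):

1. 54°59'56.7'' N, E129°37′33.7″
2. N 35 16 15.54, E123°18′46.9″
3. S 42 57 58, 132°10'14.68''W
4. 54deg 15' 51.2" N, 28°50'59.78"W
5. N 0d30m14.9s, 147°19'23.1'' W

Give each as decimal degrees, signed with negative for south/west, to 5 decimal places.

1. 54.99908, 129.62603
2. 35.27098, 123.31303
3. -42.96611, -132.17074
4. 54.26422, -28.84994
5. 0.50414, -147.32308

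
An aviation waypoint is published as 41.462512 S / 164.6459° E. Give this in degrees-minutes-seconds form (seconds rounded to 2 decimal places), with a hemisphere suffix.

Lat: whole degrees 41; 27.75072′ → 27′ and 45.0432″
λ: whole degrees 164; 38.75400′ → 38′ and 45.2400″

41°27′45.04″ S, 164°38′45.24″ E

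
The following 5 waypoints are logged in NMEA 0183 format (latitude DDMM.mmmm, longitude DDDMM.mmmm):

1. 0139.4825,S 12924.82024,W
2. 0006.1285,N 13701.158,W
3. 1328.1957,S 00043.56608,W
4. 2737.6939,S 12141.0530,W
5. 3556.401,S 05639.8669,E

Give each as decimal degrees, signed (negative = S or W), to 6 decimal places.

1. -1.658042, -129.413671
2. 0.102142, -137.019300
3. -13.469928, -0.726101
4. -27.628232, -121.684217
5. -35.940017, 56.664448

Point 1:
  Latitude: degrees = first 2 digits = 1, minutes = 39.4825; 1 + 39.4825/60 = 1.6580417
  hemisphere S, so the sign is −
  Longitude: split at 3 digits → 129° and 24.82024′; 129 + 24.82024/60 = 129.4136707
  hemisphere W, so the sign is −
Point 2:
  φ: degrees = first 2 digits = 0, minutes = 6.1285; 0 + 6.1285/60 = 0.1021417
  N → positive
  Longitude: split at 3 digits → 137° and 1.158′; 137 + 1.158/60 = 137.0193000
  W → negative
Point 3:
  φ: degrees = first 2 digits = 13, minutes = 28.1957; 13 + 28.1957/60 = 13.4699283
  S ⇒ negate
  Lon: degrees = first 3 digits = 0, minutes = 43.56608; 0 + 43.56608/60 = 0.7261013
  W ⇒ negate
Point 4:
  φ: split at 2 digits → 27° and 37.6939′; 27 + 37.6939/60 = 27.6282317
  hemisphere S, so the sign is −
  Lon: degrees = first 3 digits = 121, minutes = 41.053; 121 + 41.053/60 = 121.6842167
  hemisphere W, so the sign is −
Point 5:
  φ: split at 2 digits → 35° and 56.401′; 35 + 56.401/60 = 35.9400167
  hemisphere S, so the sign is −
  Lon: split at 3 digits → 056° and 39.8669′; 56 + 39.8669/60 = 56.6644483
  E → positive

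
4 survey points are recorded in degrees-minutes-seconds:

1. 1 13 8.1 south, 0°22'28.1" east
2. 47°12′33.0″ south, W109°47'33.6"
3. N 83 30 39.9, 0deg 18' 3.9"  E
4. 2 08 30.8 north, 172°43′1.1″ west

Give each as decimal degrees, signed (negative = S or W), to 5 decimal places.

Point 1:
  φ: 1° + 13/60 + 8.1/3600 = 1 + 0.216667 + 0.002250 = 1.218917
  S → negative
  λ: 22′ + 28.1″ = 22.46833′; 0 + 22.46833/60 = 0.374472
  E → positive
Point 2:
  Lat: 47 + 12/60 + 33/3600 = 47.209167
  hemisphere S, so the sign is −
  Lon: 47′ + 33.6″ = 47.56000′; 109 + 47.56000/60 = 109.792667
  W ⇒ negate
Point 3:
  φ: 83 + 30/60 + 39.9/3600 = 83.511083
  N ⇒ keep positive
  λ: 18′ + 3.9″ = 18.06500′; 0 + 18.06500/60 = 0.301083
  E ⇒ keep positive
Point 4:
  Latitude: 2 + 8/60 + 30.8/3600 = 2.141889
  N → positive
  Longitude: 43′ + 1.1″ = 43.01833′; 172 + 43.01833/60 = 172.716972
  hemisphere W, so the sign is −

1. -1.21892, 0.37447
2. -47.20917, -109.79267
3. 83.51108, 0.30108
4. 2.14189, -172.71697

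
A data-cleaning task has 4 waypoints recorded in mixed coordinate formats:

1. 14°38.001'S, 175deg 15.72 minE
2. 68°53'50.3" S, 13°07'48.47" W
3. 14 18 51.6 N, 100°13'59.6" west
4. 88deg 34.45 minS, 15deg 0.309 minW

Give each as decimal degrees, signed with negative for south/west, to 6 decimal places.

Point 1:
  Latitude: 38.001′ = 0.633350°; total 14.6333500
  hemisphere S, so the sign is −
  λ: 175 + 15.72/60 = 175.2620000
  E → positive
Point 2:
  Latitude: 53′ + 50.3″ = 53.83833′; 68 + 53.83833/60 = 68.8973056
  hemisphere S, so the sign is −
  λ: 13 + 7/60 + 48.47/3600 = 13.1301306
  W ⇒ negate
Point 3:
  Lat: 18′ + 51.6″ = 18.86000′; 14 + 18.86000/60 = 14.3143333
  N → positive
  λ: 100 + 13/60 + 59.6/3600 = 100.2332222
  W ⇒ negate
Point 4:
  Latitude: 88 + 34.45/60 = 88.5741667
  S → negative
  Lon: 15 + 0.309/60 = 15.0051500
  W → negative

1. -14.633350, 175.262000
2. -68.897306, -13.130131
3. 14.314333, -100.233222
4. -88.574167, -15.005150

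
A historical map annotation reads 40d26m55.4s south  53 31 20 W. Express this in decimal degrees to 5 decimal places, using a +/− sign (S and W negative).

-40.44872, -53.52222

Latitude: 26′ + 55.4″ = 26.92333′; 40 + 26.92333/60 = 40.448722
S → negative
Lon: 31′ + 20″ = 31.33333′; 53 + 31.33333/60 = 53.522222
W ⇒ negate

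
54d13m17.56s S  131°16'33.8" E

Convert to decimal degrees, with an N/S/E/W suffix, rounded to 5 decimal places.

54.22154° S, 131.27606° E

Latitude: 54 + 13/60 + 17.56/3600 = 54.221544
Lon: 16′ + 33.8″ = 16.56333′; 131 + 16.56333/60 = 131.276056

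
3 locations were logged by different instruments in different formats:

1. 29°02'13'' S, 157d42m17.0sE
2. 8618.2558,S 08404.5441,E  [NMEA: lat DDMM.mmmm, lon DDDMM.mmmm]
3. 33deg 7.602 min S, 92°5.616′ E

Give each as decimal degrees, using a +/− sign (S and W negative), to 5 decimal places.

Point 1:
  Lat: 2′ + 13″ = 2.21667′; 29 + 2.21667/60 = 29.036944
  S ⇒ negate
  Lon: 157° + 42/60 + 17/3600 = 157 + 0.700000 + 0.004722 = 157.704722
  E → positive
Point 2:
  Lat: degrees = first 2 digits = 86, minutes = 18.2558; 86 + 18.2558/60 = 86.304263
  hemisphere S, so the sign is −
  λ: split at 3 digits → 084° and 4.5441′; 84 + 4.5441/60 = 84.075735
  E ⇒ keep positive
Point 3:
  φ: 33 + 7.602/60 = 33.126700
  S ⇒ negate
  λ: 92 + 5.616/60 = 92.093600
  E → positive

1. -29.03694, 157.70472
2. -86.30426, 84.07574
3. -33.12670, 92.09360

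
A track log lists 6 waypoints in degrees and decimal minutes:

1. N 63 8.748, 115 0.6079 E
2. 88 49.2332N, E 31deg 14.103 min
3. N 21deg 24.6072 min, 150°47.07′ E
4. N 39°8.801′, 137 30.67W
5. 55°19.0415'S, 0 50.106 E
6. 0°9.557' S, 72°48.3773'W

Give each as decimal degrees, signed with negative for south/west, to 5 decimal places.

1. 63.14580, 115.01013
2. 88.82055, 31.23505
3. 21.41012, 150.78450
4. 39.14668, -137.51117
5. -55.31736, 0.83510
6. -0.15928, -72.80629

Point 1:
  Latitude: 63 + 8.748/60 = 63.145800
  N ⇒ keep positive
  Longitude: 0.6079′ = 0.010132°; total 115.010132
  E ⇒ keep positive
Point 2:
  Latitude: 49.2332′ = 0.820553°; total 88.820553
  N → positive
  Longitude: 14.103′ = 0.235050°; total 31.235050
  E → positive
Point 3:
  Lat: 24.6072′ = 0.410120°; total 21.410120
  N ⇒ keep positive
  λ: 150 + 47.07/60 = 150.784500
  E → positive
Point 4:
  Latitude: 39 + 8.801/60 = 39.146683
  N → positive
  Lon: 30.67′ = 0.511167°; total 137.511167
  W ⇒ negate
Point 5:
  Latitude: 19.0415′ = 0.317358°; total 55.317358
  S → negative
  Longitude: 0 + 50.106/60 = 0.835100
  E → positive
Point 6:
  Latitude: 9.557′ = 0.159283°; total 0.159283
  S → negative
  Longitude: 48.3773′ = 0.806288°; total 72.806288
  W ⇒ negate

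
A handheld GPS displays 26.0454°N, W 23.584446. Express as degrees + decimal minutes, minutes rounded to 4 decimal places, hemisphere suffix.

Latitude: fractional part 0.045400 → 2.724000 minutes
Longitude: minutes = (23.584446 − 23) × 60 = 35.066760

26° 2.7240′ N, 23° 35.0668′ W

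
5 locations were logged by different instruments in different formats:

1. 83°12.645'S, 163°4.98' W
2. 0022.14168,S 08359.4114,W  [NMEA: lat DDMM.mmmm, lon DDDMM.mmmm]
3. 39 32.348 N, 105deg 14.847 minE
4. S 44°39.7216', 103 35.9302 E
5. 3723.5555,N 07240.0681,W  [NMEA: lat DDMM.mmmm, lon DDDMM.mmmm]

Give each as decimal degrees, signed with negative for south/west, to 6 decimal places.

1. -83.210750, -163.083000
2. -0.369028, -83.990190
3. 39.539133, 105.247450
4. -44.662027, 103.598837
5. 37.392592, -72.667802

Point 1:
  Lat: 12.645′ = 0.210750°; total 83.2107500
  S ⇒ negate
  Longitude: 4.98′ = 0.083000°; total 163.0830000
  W ⇒ negate
Point 2:
  Lat: split at 2 digits → 00° and 22.14168′; 0 + 22.14168/60 = 0.3690280
  S → negative
  λ: split at 3 digits → 083° and 59.4114′; 83 + 59.4114/60 = 83.9901900
  W → negative
Point 3:
  Latitude: 39 + 32.348/60 = 39.5391333
  N → positive
  λ: 105 + 14.847/60 = 105.2474500
  E ⇒ keep positive
Point 4:
  Latitude: 39.7216′ = 0.662027°; total 44.6620267
  S → negative
  Lon: 103 + 35.9302/60 = 103.5988367
  E ⇒ keep positive
Point 5:
  φ: split at 2 digits → 37° and 23.5555′; 37 + 23.5555/60 = 37.3925917
  N → positive
  Lon: split at 3 digits → 072° and 40.0681′; 72 + 40.0681/60 = 72.6678017
  W ⇒ negate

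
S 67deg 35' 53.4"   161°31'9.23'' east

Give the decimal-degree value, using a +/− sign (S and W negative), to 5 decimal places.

-67.59817, 161.51923

Latitude: 67° + 35/60 + 53.4/3600 = 67 + 0.583333 + 0.014833 = 67.598167
hemisphere S, so the sign is −
λ: 161° + 31/60 + 9.23/3600 = 161 + 0.516667 + 0.002564 = 161.519231
E ⇒ keep positive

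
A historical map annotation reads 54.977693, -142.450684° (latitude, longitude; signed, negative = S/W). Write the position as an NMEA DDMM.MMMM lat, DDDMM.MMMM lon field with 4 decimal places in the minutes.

5458.6616,N / 14227.0410,W

φ: fractional part 0.977693 → 58.661580 minutes
Longitude is negative → W; |value| = 142.450684
Lon: 142° + 0.450684 × 60 = 142° 27.041040′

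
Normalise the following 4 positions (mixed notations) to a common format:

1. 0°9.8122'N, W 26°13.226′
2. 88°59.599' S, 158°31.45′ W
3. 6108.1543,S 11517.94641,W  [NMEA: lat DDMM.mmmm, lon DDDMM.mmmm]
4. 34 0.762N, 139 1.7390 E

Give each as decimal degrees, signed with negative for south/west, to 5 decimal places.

1. 0.16354, -26.22043
2. -88.99332, -158.52417
3. -61.13591, -115.29911
4. 34.01270, 139.02898

Point 1:
  φ: 9.8122′ = 0.163537°; total 0.163537
  N ⇒ keep positive
  λ: 26 + 13.226/60 = 26.220433
  W → negative
Point 2:
  φ: 88 + 59.599/60 = 88.993317
  S → negative
  Lon: 158 + 31.45/60 = 158.524167
  W ⇒ negate
Point 3:
  Latitude: degrees = first 2 digits = 61, minutes = 8.1543; 61 + 8.1543/60 = 61.135905
  S → negative
  λ: degrees = first 3 digits = 115, minutes = 17.94641; 115 + 17.94641/60 = 115.299107
  W ⇒ negate
Point 4:
  φ: 34 + 0.762/60 = 34.012700
  N ⇒ keep positive
  Lon: 139 + 1.739/60 = 139.028983
  E → positive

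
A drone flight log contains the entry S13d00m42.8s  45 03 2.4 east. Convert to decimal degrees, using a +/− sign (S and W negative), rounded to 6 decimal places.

Latitude: 13 + 0/60 + 42.8/3600 = 13.0118889
S → negative
Lon: 45° + 3/60 + 2.4/3600 = 45 + 0.050000 + 0.000667 = 45.0506667
E → positive

-13.011889, 45.050667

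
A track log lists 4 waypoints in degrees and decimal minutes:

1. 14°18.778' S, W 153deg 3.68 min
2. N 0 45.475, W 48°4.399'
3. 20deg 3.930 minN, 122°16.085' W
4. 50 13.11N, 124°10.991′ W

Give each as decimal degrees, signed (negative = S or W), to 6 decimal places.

Point 1:
  φ: 18.778′ = 0.312967°; total 14.3129667
  S → negative
  Longitude: 153 + 3.68/60 = 153.0613333
  W → negative
Point 2:
  φ: 0 + 45.475/60 = 0.7579167
  N → positive
  Longitude: 48 + 4.399/60 = 48.0733167
  W → negative
Point 3:
  Lat: 3.93′ = 0.065500°; total 20.0655000
  N ⇒ keep positive
  λ: 122 + 16.085/60 = 122.2680833
  W → negative
Point 4:
  Lat: 50 + 13.11/60 = 50.2185000
  N → positive
  Lon: 10.991′ = 0.183183°; total 124.1831833
  hemisphere W, so the sign is −

1. -14.312967, -153.061333
2. 0.757917, -48.073317
3. 20.065500, -122.268083
4. 50.218500, -124.183183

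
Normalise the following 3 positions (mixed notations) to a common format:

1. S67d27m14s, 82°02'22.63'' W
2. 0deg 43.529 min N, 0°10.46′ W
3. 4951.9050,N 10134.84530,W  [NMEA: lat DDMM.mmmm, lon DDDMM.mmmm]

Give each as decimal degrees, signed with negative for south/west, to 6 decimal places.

Point 1:
  φ: 67 + 27/60 + 14/3600 = 67.4538889
  S ⇒ negate
  Lon: 82 + 2/60 + 22.63/3600 = 82.0396194
  W → negative
Point 2:
  Lat: 43.529′ = 0.725483°; total 0.7254833
  N ⇒ keep positive
  λ: 0 + 10.46/60 = 0.1743333
  hemisphere W, so the sign is −
Point 3:
  φ: split at 2 digits → 49° and 51.905′; 49 + 51.905/60 = 49.8650833
  N → positive
  λ: degrees = first 3 digits = 101, minutes = 34.8453; 101 + 34.8453/60 = 101.5807550
  W → negative

1. -67.453889, -82.039619
2. 0.725483, -0.174333
3. 49.865083, -101.580755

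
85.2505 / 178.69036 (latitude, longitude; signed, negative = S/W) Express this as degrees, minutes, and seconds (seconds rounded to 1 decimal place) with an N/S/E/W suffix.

85°15′1.8″ N, 178°41′25.3″ E

φ: whole degrees 85; 15.03000′ → 15′ and 1.800″
Longitude: whole degrees 178; 41.42160′ → 41′ and 25.296″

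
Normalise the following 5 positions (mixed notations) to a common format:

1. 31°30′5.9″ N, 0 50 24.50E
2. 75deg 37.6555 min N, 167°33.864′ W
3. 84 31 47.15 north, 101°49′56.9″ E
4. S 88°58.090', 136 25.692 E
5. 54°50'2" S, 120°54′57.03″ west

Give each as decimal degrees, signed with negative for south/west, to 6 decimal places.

Point 1:
  φ: 31° + 30/60 + 5.9/3600 = 31 + 0.500000 + 0.001639 = 31.5016389
  N ⇒ keep positive
  λ: 0 + 50/60 + 24.5/3600 = 0.8401389
  E → positive
Point 2:
  Lat: 37.6555′ = 0.627592°; total 75.6275917
  N → positive
  Lon: 167 + 33.864/60 = 167.5644000
  hemisphere W, so the sign is −
Point 3:
  φ: 84° + 31/60 + 47.15/3600 = 84 + 0.516667 + 0.013097 = 84.5297639
  N ⇒ keep positive
  Longitude: 49′ + 56.9″ = 49.94833′; 101 + 49.94833/60 = 101.8324722
  E → positive
Point 4:
  Latitude: 88 + 58.09/60 = 88.9681667
  S ⇒ negate
  Lon: 136 + 25.692/60 = 136.4282000
  E → positive
Point 5:
  Lat: 54 + 50/60 + 2/3600 = 54.8338889
  hemisphere S, so the sign is −
  λ: 120 + 54/60 + 57.03/3600 = 120.9158417
  W ⇒ negate

1. 31.501639, 0.840139
2. 75.627592, -167.564400
3. 84.529764, 101.832472
4. -88.968167, 136.428200
5. -54.833889, -120.915842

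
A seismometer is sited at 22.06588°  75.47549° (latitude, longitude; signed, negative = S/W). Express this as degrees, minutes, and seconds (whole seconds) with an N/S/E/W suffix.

22°03′57″ N, 75°28′32″ E

Lat: 0.065880 × 60 = 3.95280′ → 3′, remainder × 60 = 57.17″
Lon: 0.475490° → 28.52940′; 0.52940 × 60 = 31.76″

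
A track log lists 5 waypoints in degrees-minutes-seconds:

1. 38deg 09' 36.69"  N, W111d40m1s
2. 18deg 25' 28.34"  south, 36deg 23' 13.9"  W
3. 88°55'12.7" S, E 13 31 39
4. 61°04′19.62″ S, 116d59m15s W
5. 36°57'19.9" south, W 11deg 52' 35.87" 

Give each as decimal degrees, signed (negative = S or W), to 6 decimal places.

1. 38.160192, -111.666944
2. -18.424539, -36.387194
3. -88.920194, 13.527500
4. -61.072117, -116.987500
5. -36.955528, -11.876631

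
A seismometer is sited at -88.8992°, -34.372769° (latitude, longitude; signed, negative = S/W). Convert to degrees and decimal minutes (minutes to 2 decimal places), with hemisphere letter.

Latitude is negative → S; |value| = 88.899200
φ: 88° + 0.899200 × 60 = 88° 53.9520′
Longitude is negative → W; |value| = 34.372769
Lon: fractional part 0.372769 → 22.3661 minutes

88° 53.95′ S, 34° 22.37′ W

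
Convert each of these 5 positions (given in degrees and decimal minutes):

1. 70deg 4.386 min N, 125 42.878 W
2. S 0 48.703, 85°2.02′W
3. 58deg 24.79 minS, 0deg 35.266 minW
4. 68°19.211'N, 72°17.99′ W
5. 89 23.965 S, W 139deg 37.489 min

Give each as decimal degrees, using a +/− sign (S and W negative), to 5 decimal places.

1. 70.07310, -125.71463
2. -0.81172, -85.03367
3. -58.41317, -0.58777
4. 68.32018, -72.29983
5. -89.39942, -139.62482

Point 1:
  φ: 70 + 4.386/60 = 70.073100
  N → positive
  Lon: 42.878′ = 0.714633°; total 125.714633
  W → negative
Point 2:
  Lat: 48.703′ = 0.811717°; total 0.811717
  hemisphere S, so the sign is −
  λ: 2.02′ = 0.033667°; total 85.033667
  W ⇒ negate
Point 3:
  Lat: 58 + 24.79/60 = 58.413167
  hemisphere S, so the sign is −
  λ: 35.266′ = 0.587767°; total 0.587767
  W ⇒ negate
Point 4:
  φ: 68 + 19.211/60 = 68.320183
  N ⇒ keep positive
  λ: 17.99′ = 0.299833°; total 72.299833
  hemisphere W, so the sign is −
Point 5:
  Lat: 23.965′ = 0.399417°; total 89.399417
  S ⇒ negate
  Lon: 37.489′ = 0.624817°; total 139.624817
  W → negative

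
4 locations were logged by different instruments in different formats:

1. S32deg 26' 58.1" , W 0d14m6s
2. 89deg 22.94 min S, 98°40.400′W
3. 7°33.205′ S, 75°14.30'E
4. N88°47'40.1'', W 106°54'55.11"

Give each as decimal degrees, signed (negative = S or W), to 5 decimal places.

1. -32.44947, -0.23500
2. -89.38233, -98.67333
3. -7.55342, 75.23833
4. 88.79447, -106.91531

Point 1:
  Lat: 32 + 26/60 + 58.1/3600 = 32.449472
  hemisphere S, so the sign is −
  λ: 14′ + 6″ = 14.10000′; 0 + 14.10000/60 = 0.235000
  hemisphere W, so the sign is −
Point 2:
  Latitude: 89 + 22.94/60 = 89.382333
  hemisphere S, so the sign is −
  Longitude: 40.4′ = 0.673333°; total 98.673333
  W ⇒ negate
Point 3:
  Latitude: 7 + 33.205/60 = 7.553417
  S → negative
  Lon: 14.3′ = 0.238333°; total 75.238333
  E ⇒ keep positive
Point 4:
  φ: 88° + 47/60 + 40.1/3600 = 88 + 0.783333 + 0.011139 = 88.794472
  N → positive
  Lon: 54′ + 55.11″ = 54.91850′; 106 + 54.91850/60 = 106.915308
  W → negative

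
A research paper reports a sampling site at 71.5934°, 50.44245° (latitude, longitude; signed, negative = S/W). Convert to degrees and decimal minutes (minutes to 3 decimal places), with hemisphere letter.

Latitude: fractional part 0.593400 → 35.60400 minutes
λ: minutes = (50.442450 − 50) × 60 = 26.54700

71° 35.604′ N, 50° 26.547′ E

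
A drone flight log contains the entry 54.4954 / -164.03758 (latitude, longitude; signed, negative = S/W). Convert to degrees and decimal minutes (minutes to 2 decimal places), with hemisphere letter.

Latitude: 54° + 0.495400 × 60 = 54° 29.7240′
Longitude is negative → W; |value| = 164.037580
λ: minutes = (164.037580 − 164) × 60 = 2.2548

54° 29.72′ N, 164° 2.25′ W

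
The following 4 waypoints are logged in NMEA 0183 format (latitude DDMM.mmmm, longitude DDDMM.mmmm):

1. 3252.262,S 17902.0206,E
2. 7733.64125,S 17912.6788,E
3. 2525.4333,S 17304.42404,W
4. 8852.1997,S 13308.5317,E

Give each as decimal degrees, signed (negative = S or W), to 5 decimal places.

1. -32.87103, 179.03368
2. -77.56069, 179.21131
3. -25.42389, -173.07373
4. -88.87000, 133.14220

Point 1:
  Lat: split at 2 digits → 32° and 52.262′; 32 + 52.262/60 = 32.871033
  S ⇒ negate
  λ: degrees = first 3 digits = 179, minutes = 2.0206; 179 + 2.0206/60 = 179.033677
  E → positive
Point 2:
  Lat: degrees = first 2 digits = 77, minutes = 33.64125; 77 + 33.64125/60 = 77.560688
  S ⇒ negate
  Longitude: degrees = first 3 digits = 179, minutes = 12.6788; 179 + 12.6788/60 = 179.211313
  E → positive
Point 3:
  Lat: degrees = first 2 digits = 25, minutes = 25.4333; 25 + 25.4333/60 = 25.423888
  hemisphere S, so the sign is −
  λ: split at 3 digits → 173° and 4.42404′; 173 + 4.42404/60 = 173.073734
  W ⇒ negate
Point 4:
  Lat: split at 2 digits → 88° and 52.1997′; 88 + 52.1997/60 = 88.869995
  S → negative
  λ: split at 3 digits → 133° and 8.5317′; 133 + 8.5317/60 = 133.142195
  E → positive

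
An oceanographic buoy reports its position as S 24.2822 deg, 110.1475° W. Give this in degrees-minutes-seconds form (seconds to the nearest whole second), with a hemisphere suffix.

Lat: whole degrees 24; 16.93200′ → 16′ and 55.92″
λ: whole degrees 110; 8.85000′ → 8′ and 51.00″

24°16′56″ S, 110°08′51″ W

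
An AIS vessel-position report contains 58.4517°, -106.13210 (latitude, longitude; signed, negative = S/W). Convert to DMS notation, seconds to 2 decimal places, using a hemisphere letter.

φ: whole degrees 58; 27.10200′ → 27′ and 6.1200″
Longitude is negative → W; |value| = 106.132100
λ: 0.132100° → 7.92600′; 0.92600 × 60 = 55.5600″

58°27′6.12″ N, 106°07′55.56″ W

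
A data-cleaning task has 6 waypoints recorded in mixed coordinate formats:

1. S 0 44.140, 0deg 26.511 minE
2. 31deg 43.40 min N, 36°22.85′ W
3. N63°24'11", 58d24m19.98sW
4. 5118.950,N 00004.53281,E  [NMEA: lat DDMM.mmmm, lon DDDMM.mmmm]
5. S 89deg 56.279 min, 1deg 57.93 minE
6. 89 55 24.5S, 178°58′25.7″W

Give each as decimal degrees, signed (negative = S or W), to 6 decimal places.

Point 1:
  φ: 0 + 44.14/60 = 0.7356667
  hemisphere S, so the sign is −
  λ: 0 + 26.511/60 = 0.4418500
  E → positive
Point 2:
  Lat: 43.4′ = 0.723333°; total 31.7233333
  N ⇒ keep positive
  Longitude: 22.85′ = 0.380833°; total 36.3808333
  W → negative
Point 3:
  φ: 24′ + 11″ = 24.18333′; 63 + 24.18333/60 = 63.4030556
  N → positive
  Longitude: 58 + 24/60 + 19.98/3600 = 58.4055500
  W → negative
Point 4:
  Latitude: split at 2 digits → 51° and 18.95′; 51 + 18.95/60 = 51.3158333
  N → positive
  Lon: split at 3 digits → 000° and 4.53281′; 0 + 4.53281/60 = 0.0755468
  E ⇒ keep positive
Point 5:
  φ: 89 + 56.279/60 = 89.9379833
  hemisphere S, so the sign is −
  Lon: 57.93′ = 0.965500°; total 1.9655000
  E ⇒ keep positive
Point 6:
  Latitude: 89° + 55/60 + 24.5/3600 = 89 + 0.916667 + 0.006806 = 89.9234722
  S ⇒ negate
  Longitude: 178 + 58/60 + 25.7/3600 = 178.9738056
  W ⇒ negate

1. -0.735667, 0.441850
2. 31.723333, -36.380833
3. 63.403056, -58.405550
4. 51.315833, 0.075547
5. -89.937983, 1.965500
6. -89.923472, -178.973806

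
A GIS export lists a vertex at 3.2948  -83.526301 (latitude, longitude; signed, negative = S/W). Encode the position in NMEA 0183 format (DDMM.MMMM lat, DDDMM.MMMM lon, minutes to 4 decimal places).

Lat: minutes = (3.294800 − 3) × 60 = 17.688000
Longitude is negative → W; |value| = 83.526301
λ: minutes = (83.526301 − 83) × 60 = 31.578060

0317.6880,N / 08331.5781,W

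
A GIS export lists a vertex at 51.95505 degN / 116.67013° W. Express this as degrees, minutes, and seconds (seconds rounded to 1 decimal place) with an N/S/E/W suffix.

51°57′18.2″ N, 116°40′12.5″ W

Lat: whole degrees 51; 57.30300′ → 57′ and 18.180″
Longitude: 0.670130° → 40.20780′; 0.20780 × 60 = 12.468″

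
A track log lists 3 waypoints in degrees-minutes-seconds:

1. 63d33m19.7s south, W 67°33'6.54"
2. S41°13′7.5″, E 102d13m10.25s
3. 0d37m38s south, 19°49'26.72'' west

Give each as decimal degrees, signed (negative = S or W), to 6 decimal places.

1. -63.555472, -67.551817
2. -41.218750, 102.219514
3. -0.627222, -19.824089

Point 1:
  Lat: 63° + 33/60 + 19.7/3600 = 63 + 0.550000 + 0.005472 = 63.5554722
  S → negative
  Longitude: 33′ + 6.54″ = 33.10900′; 67 + 33.10900/60 = 67.5518167
  W ⇒ negate
Point 2:
  φ: 41 + 13/60 + 7.5/3600 = 41.2187500
  S → negative
  λ: 102° + 13/60 + 10.25/3600 = 102 + 0.216667 + 0.002847 = 102.2195139
  E ⇒ keep positive
Point 3:
  Latitude: 37′ + 38″ = 37.63333′; 0 + 37.63333/60 = 0.6272222
  S ⇒ negate
  Longitude: 49′ + 26.72″ = 49.44533′; 19 + 49.44533/60 = 19.8240889
  W ⇒ negate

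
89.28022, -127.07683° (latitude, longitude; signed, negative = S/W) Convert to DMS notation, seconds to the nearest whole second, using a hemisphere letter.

Latitude: whole degrees 89; 16.81320′ → 16′ and 48.79″
Longitude is negative → W; |value| = 127.076830
λ: whole degrees 127; 4.60980′ → 4′ and 36.59″

89°16′49″ N, 127°04′37″ W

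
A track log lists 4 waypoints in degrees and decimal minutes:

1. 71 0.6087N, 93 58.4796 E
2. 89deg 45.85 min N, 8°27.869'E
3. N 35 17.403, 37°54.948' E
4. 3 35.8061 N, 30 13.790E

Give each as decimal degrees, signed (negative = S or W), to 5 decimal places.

Point 1:
  Lat: 0.6087′ = 0.010145°; total 71.010145
  N ⇒ keep positive
  Lon: 58.4796′ = 0.974660°; total 93.974660
  E → positive
Point 2:
  φ: 89 + 45.85/60 = 89.764167
  N ⇒ keep positive
  λ: 27.869′ = 0.464483°; total 8.464483
  E ⇒ keep positive
Point 3:
  φ: 17.403′ = 0.290050°; total 35.290050
  N ⇒ keep positive
  λ: 37 + 54.948/60 = 37.915800
  E ⇒ keep positive
Point 4:
  φ: 35.8061′ = 0.596768°; total 3.596768
  N → positive
  Lon: 13.79′ = 0.229833°; total 30.229833
  E ⇒ keep positive

1. 71.01015, 93.97466
2. 89.76417, 8.46448
3. 35.29005, 37.91580
4. 3.59677, 30.22983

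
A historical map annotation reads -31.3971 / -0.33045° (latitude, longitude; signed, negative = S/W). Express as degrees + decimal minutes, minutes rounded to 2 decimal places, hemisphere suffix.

31° 23.83′ S, 0° 19.83′ W

Latitude is negative → S; |value| = 31.397100
Latitude: 31° + 0.397100 × 60 = 31° 23.8260′
Longitude is negative → W; |value| = 0.330450
Lon: minutes = (0.330450 − 0) × 60 = 19.8270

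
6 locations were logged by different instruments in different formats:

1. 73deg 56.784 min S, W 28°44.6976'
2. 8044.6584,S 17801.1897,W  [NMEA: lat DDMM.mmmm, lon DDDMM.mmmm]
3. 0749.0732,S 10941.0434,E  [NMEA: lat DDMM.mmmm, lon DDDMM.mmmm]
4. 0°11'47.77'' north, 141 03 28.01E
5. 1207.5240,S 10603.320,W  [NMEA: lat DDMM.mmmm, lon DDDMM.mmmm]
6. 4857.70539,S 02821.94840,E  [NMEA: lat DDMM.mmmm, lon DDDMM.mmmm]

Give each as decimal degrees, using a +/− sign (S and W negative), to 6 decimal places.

1. -73.946400, -28.744960
2. -80.744307, -178.019828
3. -7.817887, 109.684057
4. 0.196603, 141.057781
5. -12.125400, -106.055333
6. -48.961757, 28.365807

Point 1:
  Latitude: 56.784′ = 0.946400°; total 73.9464000
  S → negative
  λ: 28 + 44.6976/60 = 28.7449600
  W → negative
Point 2:
  Lat: degrees = first 2 digits = 80, minutes = 44.6584; 80 + 44.6584/60 = 80.7443067
  S → negative
  Lon: split at 3 digits → 178° and 1.1897′; 178 + 1.1897/60 = 178.0198283
  hemisphere W, so the sign is −
Point 3:
  Latitude: degrees = first 2 digits = 7, minutes = 49.0732; 7 + 49.0732/60 = 7.8178867
  hemisphere S, so the sign is −
  Longitude: degrees = first 3 digits = 109, minutes = 41.0434; 109 + 41.0434/60 = 109.6840567
  E → positive
Point 4:
  Lat: 0° + 11/60 + 47.77/3600 = 0 + 0.183333 + 0.013269 = 0.1966028
  N ⇒ keep positive
  Lon: 3′ + 28.01″ = 3.46683′; 141 + 3.46683/60 = 141.0577806
  E → positive
Point 5:
  Lat: split at 2 digits → 12° and 7.524′; 12 + 7.524/60 = 12.1254000
  S ⇒ negate
  Longitude: degrees = first 3 digits = 106, minutes = 3.32; 106 + 3.32/60 = 106.0553333
  W → negative
Point 6:
  φ: degrees = first 2 digits = 48, minutes = 57.70539; 48 + 57.70539/60 = 48.9617565
  hemisphere S, so the sign is −
  Longitude: split at 3 digits → 028° and 21.9484′; 28 + 21.9484/60 = 28.3658067
  E → positive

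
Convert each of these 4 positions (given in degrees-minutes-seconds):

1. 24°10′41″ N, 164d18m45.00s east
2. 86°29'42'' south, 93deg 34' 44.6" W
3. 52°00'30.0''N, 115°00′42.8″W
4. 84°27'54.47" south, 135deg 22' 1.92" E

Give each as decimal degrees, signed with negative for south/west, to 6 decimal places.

1. 24.178056, 164.312500
2. -86.495000, -93.579056
3. 52.008333, -115.011889
4. -84.465131, 135.367200

Point 1:
  φ: 24° + 10/60 + 41/3600 = 24 + 0.166667 + 0.011389 = 24.1780556
  N → positive
  Longitude: 18′ + 45″ = 18.75000′; 164 + 18.75000/60 = 164.3125000
  E → positive
Point 2:
  Latitude: 86° + 29/60 + 42/3600 = 86 + 0.483333 + 0.011667 = 86.4950000
  hemisphere S, so the sign is −
  Longitude: 93 + 34/60 + 44.6/3600 = 93.5790556
  W → negative
Point 3:
  φ: 52° + 0/60 + 30/3600 = 52 + 0.000000 + 0.008333 = 52.0083333
  N ⇒ keep positive
  λ: 0′ + 42.8″ = 0.71333′; 115 + 0.71333/60 = 115.0118889
  W → negative
Point 4:
  Lat: 27′ + 54.47″ = 27.90783′; 84 + 27.90783/60 = 84.4651306
  S → negative
  Longitude: 22′ + 1.92″ = 22.03200′; 135 + 22.03200/60 = 135.3672000
  E → positive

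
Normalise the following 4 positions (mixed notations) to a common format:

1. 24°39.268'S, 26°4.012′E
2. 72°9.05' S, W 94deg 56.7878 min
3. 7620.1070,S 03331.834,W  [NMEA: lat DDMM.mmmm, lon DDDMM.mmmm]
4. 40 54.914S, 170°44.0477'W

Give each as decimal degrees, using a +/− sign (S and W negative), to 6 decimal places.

1. -24.654467, 26.066867
2. -72.150833, -94.946463
3. -76.335117, -33.530567
4. -40.915233, -170.734128

Point 1:
  Latitude: 39.268′ = 0.654467°; total 24.6544667
  S ⇒ negate
  Lon: 26 + 4.012/60 = 26.0668667
  E → positive
Point 2:
  φ: 9.05′ = 0.150833°; total 72.1508333
  hemisphere S, so the sign is −
  Longitude: 56.7878′ = 0.946463°; total 94.9464633
  W ⇒ negate
Point 3:
  Lat: degrees = first 2 digits = 76, minutes = 20.107; 76 + 20.107/60 = 76.3351167
  S ⇒ negate
  Longitude: degrees = first 3 digits = 33, minutes = 31.834; 33 + 31.834/60 = 33.5305667
  W → negative
Point 4:
  φ: 54.914′ = 0.915233°; total 40.9152333
  S ⇒ negate
  Lon: 170 + 44.0477/60 = 170.7341283
  hemisphere W, so the sign is −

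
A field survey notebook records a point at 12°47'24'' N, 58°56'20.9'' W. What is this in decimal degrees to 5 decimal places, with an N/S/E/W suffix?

φ: 12° + 47/60 + 24/3600 = 12 + 0.783333 + 0.006667 = 12.790000
Longitude: 58 + 56/60 + 20.9/3600 = 58.939139

12.79000° N, 58.93914° W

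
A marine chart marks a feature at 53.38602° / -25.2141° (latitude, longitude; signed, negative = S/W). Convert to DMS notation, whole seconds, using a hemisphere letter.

53°23′10″ N, 25°12′51″ W

φ: whole degrees 53; 23.16120′ → 23′ and 9.67″
Longitude is negative → W; |value| = 25.214100
Longitude: whole degrees 25; 12.84600′ → 12′ and 50.76″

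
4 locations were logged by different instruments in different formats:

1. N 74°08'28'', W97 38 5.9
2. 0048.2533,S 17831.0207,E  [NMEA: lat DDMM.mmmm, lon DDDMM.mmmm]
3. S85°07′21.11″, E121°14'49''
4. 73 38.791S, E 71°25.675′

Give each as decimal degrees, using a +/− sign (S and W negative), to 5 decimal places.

1. 74.14111, -97.63497
2. -0.80422, 178.51701
3. -85.12253, 121.24694
4. -73.64652, 71.42792

Point 1:
  Latitude: 74 + 8/60 + 28/3600 = 74.141111
  N ⇒ keep positive
  λ: 97° + 38/60 + 5.9/3600 = 97 + 0.633333 + 0.001639 = 97.634972
  W → negative
Point 2:
  Latitude: split at 2 digits → 00° and 48.2533′; 0 + 48.2533/60 = 0.804222
  S ⇒ negate
  Longitude: degrees = first 3 digits = 178, minutes = 31.0207; 178 + 31.0207/60 = 178.517012
  E ⇒ keep positive
Point 3:
  Latitude: 85 + 7/60 + 21.11/3600 = 85.122531
  S ⇒ negate
  Lon: 121 + 14/60 + 49/3600 = 121.246944
  E ⇒ keep positive
Point 4:
  Latitude: 38.791′ = 0.646517°; total 73.646517
  S ⇒ negate
  Longitude: 25.675′ = 0.427917°; total 71.427917
  E ⇒ keep positive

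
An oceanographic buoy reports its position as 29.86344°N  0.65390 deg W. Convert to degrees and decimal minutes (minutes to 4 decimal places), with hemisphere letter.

29° 51.8064′ N, 0° 39.2340′ W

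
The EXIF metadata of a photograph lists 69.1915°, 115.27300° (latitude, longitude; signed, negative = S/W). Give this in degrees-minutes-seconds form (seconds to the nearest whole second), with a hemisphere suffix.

φ: whole degrees 69; 11.49000′ → 11′ and 29.40″
Longitude: whole degrees 115; 16.38000′ → 16′ and 22.80″

69°11′29″ N, 115°16′23″ E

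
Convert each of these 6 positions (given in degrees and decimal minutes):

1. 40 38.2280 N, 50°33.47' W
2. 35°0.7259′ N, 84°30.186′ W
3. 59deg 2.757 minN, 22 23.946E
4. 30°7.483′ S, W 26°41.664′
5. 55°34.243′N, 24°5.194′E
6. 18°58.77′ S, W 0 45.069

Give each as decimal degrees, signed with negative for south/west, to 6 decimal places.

Point 1:
  Lat: 40 + 38.228/60 = 40.6371333
  N → positive
  λ: 33.47′ = 0.557833°; total 50.5578333
  W ⇒ negate
Point 2:
  Lat: 35 + 0.7259/60 = 35.0120983
  N ⇒ keep positive
  Lon: 84 + 30.186/60 = 84.5031000
  W ⇒ negate
Point 3:
  Lat: 2.757′ = 0.045950°; total 59.0459500
  N ⇒ keep positive
  Longitude: 22 + 23.946/60 = 22.3991000
  E → positive
Point 4:
  Lat: 30 + 7.483/60 = 30.1247167
  hemisphere S, so the sign is −
  Longitude: 26 + 41.664/60 = 26.6944000
  hemisphere W, so the sign is −
Point 5:
  Lat: 55 + 34.243/60 = 55.5707167
  N → positive
  λ: 5.194′ = 0.086567°; total 24.0865667
  E ⇒ keep positive
Point 6:
  φ: 18 + 58.77/60 = 18.9795000
  S ⇒ negate
  λ: 45.069′ = 0.751150°; total 0.7511500
  hemisphere W, so the sign is −

1. 40.637133, -50.557833
2. 35.012098, -84.503100
3. 59.045950, 22.399100
4. -30.124717, -26.694400
5. 55.570717, 24.086567
6. -18.979500, -0.751150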